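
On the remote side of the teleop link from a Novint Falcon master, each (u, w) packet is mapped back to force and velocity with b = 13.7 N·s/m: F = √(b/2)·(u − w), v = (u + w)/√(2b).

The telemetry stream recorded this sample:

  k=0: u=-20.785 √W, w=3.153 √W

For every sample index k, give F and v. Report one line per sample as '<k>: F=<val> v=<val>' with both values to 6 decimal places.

0: F=-62.651742 v=-3.368420

k=0: u−w=-23.938000, u+w=-17.632000; √(b/2)=2.617250, √(2b)=5.234501; F=2.617250×(-23.938)=-62.651742, v=-17.632000/5.234501=-3.368420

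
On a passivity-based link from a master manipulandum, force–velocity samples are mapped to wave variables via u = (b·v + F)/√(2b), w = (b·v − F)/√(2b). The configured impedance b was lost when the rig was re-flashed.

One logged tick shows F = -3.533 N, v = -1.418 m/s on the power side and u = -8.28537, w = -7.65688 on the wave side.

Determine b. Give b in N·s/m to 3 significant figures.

b = 63.2 N·s/m

u + w = -15.94225;  u + w = √(2b)·v, so √(2b) = -15.94225/(-1.418) = 11.24277.
b = (√(2b))²/2 = 126.39991/2 = 63.19996.
(Check via u − w = 2F/√(2b): u − w = -0.62849, 2F/√(2b) = -0.62849.)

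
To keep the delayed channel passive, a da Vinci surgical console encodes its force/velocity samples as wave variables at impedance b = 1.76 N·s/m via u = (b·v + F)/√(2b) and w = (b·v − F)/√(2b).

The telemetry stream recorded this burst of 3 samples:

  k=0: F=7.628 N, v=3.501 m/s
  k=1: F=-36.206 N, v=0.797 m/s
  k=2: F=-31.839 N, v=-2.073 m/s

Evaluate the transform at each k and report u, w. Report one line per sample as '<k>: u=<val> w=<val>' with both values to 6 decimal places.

k=0: b·v=1.76×3.501=6.161760; √(2b)=1.876166; u=(6.161760+7.628)/1.876166=7.349967, w=(6.161760−7.628)/1.876166=-0.781509
k=1: b·v=1.76×0.797=1.402720; √(2b)=1.876166; u=(1.402720+(-36.206))/1.876166=-18.550211, w=(1.402720−(-36.206))/1.876166=20.045515
k=2: b·v=1.76×(-2.073)=-3.648480; √(2b)=1.876166; u=(-3.648480+(-31.839))/1.876166=-18.914890, w=(-3.648480−(-31.839))/1.876166=15.025598

0: u=7.349967 w=-0.781509
1: u=-18.550211 w=20.045515
2: u=-18.914890 w=15.025598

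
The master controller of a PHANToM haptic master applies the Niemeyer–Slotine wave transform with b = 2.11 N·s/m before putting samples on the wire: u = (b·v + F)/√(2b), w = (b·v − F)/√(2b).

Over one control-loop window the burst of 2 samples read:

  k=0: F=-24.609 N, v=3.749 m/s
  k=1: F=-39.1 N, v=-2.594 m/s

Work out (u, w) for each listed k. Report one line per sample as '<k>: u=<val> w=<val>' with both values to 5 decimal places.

0: u=-8.12876 w=15.83019
1: u=-21.69796 w=16.36920

k=0: b·v=2.11×3.749=7.91039; √(2b)=2.05426; u=(7.91039+(-24.609))/2.05426=-8.12876, w=(7.91039−(-24.609))/2.05426=15.83019
k=1: b·v=2.11×(-2.594)=-5.47334; √(2b)=2.05426; u=(-5.47334+(-39.1))/2.05426=-21.69796, w=(-5.47334−(-39.1))/2.05426=16.36920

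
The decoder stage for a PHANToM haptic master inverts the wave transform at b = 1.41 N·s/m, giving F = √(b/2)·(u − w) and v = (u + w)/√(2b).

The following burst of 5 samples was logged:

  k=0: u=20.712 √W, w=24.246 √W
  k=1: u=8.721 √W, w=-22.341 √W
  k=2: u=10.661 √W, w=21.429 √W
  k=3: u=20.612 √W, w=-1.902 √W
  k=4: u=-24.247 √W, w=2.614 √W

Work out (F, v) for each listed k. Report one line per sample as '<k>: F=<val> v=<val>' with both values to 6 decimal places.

k=0: u−w=-3.534000, u+w=44.958000; √(b/2)=0.839643, √(2b)=1.679286; F=0.839643×(-3.534)=-2.967298, v=44.958000/1.679286=26.772099
k=1: u−w=31.062000, u+w=-13.620000; √(b/2)=0.839643, √(2b)=1.679286; F=0.839643×31.062=26.080984, v=-13.620000/1.679286=-8.110592
k=2: u−w=-10.768000, u+w=32.090000; √(b/2)=0.839643, √(2b)=1.679286; F=0.839643×(-10.768)=-9.041273, v=32.090000/1.679286=19.109317
k=3: u−w=22.514000, u+w=18.710000; √(b/2)=0.839643, √(2b)=1.679286; F=0.839643×22.514=18.903718, v=18.710000/1.679286=11.141643
k=4: u−w=-26.861000, u+w=-21.633000; √(b/2)=0.839643, √(2b)=1.679286; F=0.839643×(-26.861)=-22.553645, v=-21.633000/1.679286=-12.882264

0: F=-2.967298 v=26.772099
1: F=26.080984 v=-8.110592
2: F=-9.041273 v=19.109317
3: F=18.903718 v=11.141643
4: F=-22.553645 v=-12.882264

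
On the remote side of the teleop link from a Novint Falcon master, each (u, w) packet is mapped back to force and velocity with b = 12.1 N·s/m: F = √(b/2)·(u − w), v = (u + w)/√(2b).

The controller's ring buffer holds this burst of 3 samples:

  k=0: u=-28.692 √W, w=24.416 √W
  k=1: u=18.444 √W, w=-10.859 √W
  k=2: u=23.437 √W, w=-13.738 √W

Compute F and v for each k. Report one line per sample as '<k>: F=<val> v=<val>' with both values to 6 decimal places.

k=0: u−w=-53.108000, u+w=-4.276000; √(b/2)=2.459675, √(2b)=4.919350; F=2.459675×(-53.108)=-130.628408, v=-4.276000/4.919350=-0.869221
k=1: u−w=29.303000, u+w=7.585000; √(b/2)=2.459675, √(2b)=4.919350; F=2.459675×29.303=72.075850, v=7.585000/4.919350=1.541871
k=2: u−w=37.175000, u+w=9.699000; √(b/2)=2.459675, √(2b)=4.919350; F=2.459675×37.175=91.438410, v=9.699000/4.919350=1.971602

0: F=-130.628408 v=-0.869221
1: F=72.075850 v=1.541871
2: F=91.438410 v=1.971602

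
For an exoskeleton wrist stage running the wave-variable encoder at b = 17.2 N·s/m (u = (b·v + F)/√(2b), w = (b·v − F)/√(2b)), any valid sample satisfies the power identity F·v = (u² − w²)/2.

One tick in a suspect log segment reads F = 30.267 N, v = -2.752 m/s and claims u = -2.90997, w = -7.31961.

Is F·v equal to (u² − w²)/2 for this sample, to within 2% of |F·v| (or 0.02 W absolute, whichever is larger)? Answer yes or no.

F·v = 30.267×(-2.752) = -83.29478 W.
(u² − w²)/2 = (8.46793 − 53.57669)/2 = -22.55438 W.
|Δ| = 60.74040;  2% of max(1, |F·v|) = 1.66590.

no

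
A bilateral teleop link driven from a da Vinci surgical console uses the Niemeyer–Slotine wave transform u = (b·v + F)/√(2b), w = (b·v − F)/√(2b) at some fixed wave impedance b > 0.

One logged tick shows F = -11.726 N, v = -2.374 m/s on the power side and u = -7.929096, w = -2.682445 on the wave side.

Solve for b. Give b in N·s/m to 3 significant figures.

b = 9.99 N·s/m

u + w = -10.611541;  u + w = √(2b)·v, so √(2b) = -10.611541/(-2.374) = 4.469899.
b = (√(2b))²/2 = 19.980000/2 = 9.990000.
(Check via u − w = 2F/√(2b): u − w = -5.246651, 2F/√(2b) = -5.246651.)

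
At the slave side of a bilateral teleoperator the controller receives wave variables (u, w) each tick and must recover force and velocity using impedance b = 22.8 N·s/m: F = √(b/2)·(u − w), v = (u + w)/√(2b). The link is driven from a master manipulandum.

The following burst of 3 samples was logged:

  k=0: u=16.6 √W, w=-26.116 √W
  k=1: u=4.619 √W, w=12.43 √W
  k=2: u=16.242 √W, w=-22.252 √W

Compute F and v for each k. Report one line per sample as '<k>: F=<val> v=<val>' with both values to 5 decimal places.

k=0: u−w=42.71600, u+w=-9.51600; √(b/2)=3.37639, √(2b)=6.75278; F=3.37639×42.716=144.22582, v=-9.51600/6.75278=-1.40920
k=1: u−w=-7.81100, u+w=17.04900; √(b/2)=3.37639, √(2b)=6.75278; F=3.37639×(-7.811)=-26.37297, v=17.04900/6.75278=2.52474
k=2: u−w=38.49400, u+w=-6.01000; √(b/2)=3.37639, √(2b)=6.75278; F=3.37639×38.494=129.97070, v=-6.01000/6.75278=-0.89000

0: F=144.22582 v=-1.40920
1: F=-26.37297 v=2.52474
2: F=129.97070 v=-0.89000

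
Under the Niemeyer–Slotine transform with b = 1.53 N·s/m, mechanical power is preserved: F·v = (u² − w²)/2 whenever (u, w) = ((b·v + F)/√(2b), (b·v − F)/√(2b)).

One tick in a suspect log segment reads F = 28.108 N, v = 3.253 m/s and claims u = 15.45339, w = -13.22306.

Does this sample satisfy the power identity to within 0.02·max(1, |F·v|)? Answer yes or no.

no

F·v = 28.108×3.253 = 91.43532 W.
(u² − w²)/2 = (238.80726 − 174.84932)/2 = 31.97897 W.
|Δ| = 59.45635;  2% of max(1, |F·v|) = 1.82871.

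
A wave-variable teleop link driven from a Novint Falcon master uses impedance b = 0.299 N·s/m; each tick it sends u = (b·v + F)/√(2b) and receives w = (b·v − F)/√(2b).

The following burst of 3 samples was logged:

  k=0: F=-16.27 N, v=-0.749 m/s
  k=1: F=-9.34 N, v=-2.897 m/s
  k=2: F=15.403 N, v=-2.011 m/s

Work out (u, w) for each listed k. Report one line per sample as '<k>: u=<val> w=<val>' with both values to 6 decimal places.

k=0: b·v=0.299×(-0.749)=-0.223951; √(2b)=0.773305; u=(-0.223951+(-16.27))/0.773305=-21.329177, w=(-0.223951−(-16.27))/0.773305=20.749972
k=1: b·v=0.299×(-2.897)=-0.866203; √(2b)=0.773305; u=(-0.866203+(-9.34))/0.773305=-13.198167, w=(-0.866203−(-9.34))/0.773305=10.957903
k=2: b·v=0.299×(-2.011)=-0.601289; √(2b)=0.773305; u=(-0.601289+15.403)/0.773305=19.140855, w=(-0.601289−15.403)/0.773305=-20.695970

0: u=-21.329177 w=20.749972
1: u=-13.198167 w=10.957903
2: u=19.140855 w=-20.695970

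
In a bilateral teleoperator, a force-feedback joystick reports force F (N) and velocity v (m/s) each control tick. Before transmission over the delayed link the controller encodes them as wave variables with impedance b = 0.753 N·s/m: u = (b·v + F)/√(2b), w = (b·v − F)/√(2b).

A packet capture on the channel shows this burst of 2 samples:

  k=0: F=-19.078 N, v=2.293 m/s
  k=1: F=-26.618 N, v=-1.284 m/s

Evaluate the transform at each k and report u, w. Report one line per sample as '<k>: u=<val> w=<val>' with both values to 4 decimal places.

0: u=-14.1391 w=16.9530
1: u=-22.4780 w=20.9023

k=0: b·v=0.753×2.293=1.7266; √(2b)=1.2272; u=(1.7266+(-19.078))/1.2272=-14.1391, w=(1.7266−(-19.078))/1.2272=16.9530
k=1: b·v=0.753×(-1.284)=-0.9669; √(2b)=1.2272; u=(-0.9669+(-26.618))/1.2272=-22.4780, w=(-0.9669−(-26.618))/1.2272=20.9023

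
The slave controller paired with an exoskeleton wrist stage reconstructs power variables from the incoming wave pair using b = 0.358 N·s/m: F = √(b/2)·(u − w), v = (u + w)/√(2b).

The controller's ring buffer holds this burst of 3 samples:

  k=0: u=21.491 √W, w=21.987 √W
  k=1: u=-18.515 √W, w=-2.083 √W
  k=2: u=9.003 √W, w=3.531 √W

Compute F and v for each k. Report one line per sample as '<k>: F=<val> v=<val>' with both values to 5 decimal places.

0: F=-0.20985 v=51.38224
1: F=-6.95211 v=-24.34269
2: F=2.31512 v=14.81266

k=0: u−w=-0.49600, u+w=43.47800; √(b/2)=0.42308, √(2b)=0.84617; F=0.42308×(-0.496)=-0.20985, v=43.47800/0.84617=51.38224
k=1: u−w=-16.43200, u+w=-20.59800; √(b/2)=0.42308, √(2b)=0.84617; F=0.42308×(-16.432)=-6.95211, v=-20.59800/0.84617=-24.34269
k=2: u−w=5.47200, u+w=12.53400; √(b/2)=0.42308, √(2b)=0.84617; F=0.42308×5.472=2.31512, v=12.53400/0.84617=14.81266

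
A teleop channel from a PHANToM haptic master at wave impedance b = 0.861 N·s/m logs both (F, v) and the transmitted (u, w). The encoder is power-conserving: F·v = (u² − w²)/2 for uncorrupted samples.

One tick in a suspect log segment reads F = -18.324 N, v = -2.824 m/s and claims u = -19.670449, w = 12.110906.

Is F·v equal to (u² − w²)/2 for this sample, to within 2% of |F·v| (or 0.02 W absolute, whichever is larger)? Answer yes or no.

no

F·v = (-18.324)×(-2.824) = 51.746976 W.
(u² − w²)/2 = (386.926564 − 146.674044)/2 = 120.126260 W.
|Δ| = 68.379284;  2% of max(1, |F·v|) = 1.034940.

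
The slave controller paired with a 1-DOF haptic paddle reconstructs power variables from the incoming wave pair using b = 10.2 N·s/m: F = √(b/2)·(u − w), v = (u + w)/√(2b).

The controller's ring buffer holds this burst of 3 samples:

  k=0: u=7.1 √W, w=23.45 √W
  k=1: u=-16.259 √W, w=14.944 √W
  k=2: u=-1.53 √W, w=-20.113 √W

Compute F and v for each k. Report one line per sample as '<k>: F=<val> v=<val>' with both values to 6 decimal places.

k=0: u−w=-16.350000, u+w=30.550000; √(b/2)=2.258318, √(2b)=4.516636; F=2.258318×(-16.35)=-36.923499, v=30.550000/4.516636=6.763884
k=1: u−w=-31.203000, u+w=-1.315000; √(b/2)=2.258318, √(2b)=4.516636; F=2.258318×(-31.203)=-70.466295, v=-1.315000/4.516636=-0.291146
k=2: u−w=18.583000, u+w=-21.643000; √(b/2)=2.258318, √(2b)=4.516636; F=2.258318×18.583=41.966323, v=-21.643000/4.516636=-4.791841

0: F=-36.923499 v=6.763884
1: F=-70.466295 v=-0.291146
2: F=41.966323 v=-4.791841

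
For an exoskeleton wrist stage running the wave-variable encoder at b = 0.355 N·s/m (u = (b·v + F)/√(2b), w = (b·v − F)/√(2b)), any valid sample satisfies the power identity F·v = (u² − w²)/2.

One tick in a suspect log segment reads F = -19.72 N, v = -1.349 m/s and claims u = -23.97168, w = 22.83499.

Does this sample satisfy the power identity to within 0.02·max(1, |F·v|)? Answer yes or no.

F·v = (-19.72)×(-1.349) = 26.6023 W.
(u² − w²)/2 = (574.6414 − 521.4368)/2 = 26.6023 W.
|Δ| = 0.0001;  2% of max(1, |F·v|) = 0.5320.

yes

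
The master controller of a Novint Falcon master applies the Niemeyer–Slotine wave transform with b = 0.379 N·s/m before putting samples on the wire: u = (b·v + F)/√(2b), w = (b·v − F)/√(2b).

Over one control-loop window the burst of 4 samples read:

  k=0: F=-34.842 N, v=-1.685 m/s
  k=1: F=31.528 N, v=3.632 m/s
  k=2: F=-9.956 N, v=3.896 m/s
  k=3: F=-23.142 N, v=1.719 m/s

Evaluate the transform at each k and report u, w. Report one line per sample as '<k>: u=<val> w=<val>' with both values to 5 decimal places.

k=0: b·v=0.379×(-1.685)=-0.63862; √(2b)=0.87063; u=(-0.63862+(-34.842))/0.87063=-40.75271, w=(-0.63862−(-34.842))/0.87063=39.28570
k=1: b·v=0.379×3.632=1.37653; √(2b)=0.87063; u=(1.37653+31.528)/0.87063=37.79384, w=(1.37653−31.528)/0.87063=-34.63171
k=2: b·v=0.379×3.896=1.47658; √(2b)=0.87063; u=(1.47658+(-9.956))/0.87063=-9.73938, w=(1.47658−(-9.956))/0.87063=13.13136
k=3: b·v=0.379×1.719=0.65150; √(2b)=0.87063; u=(0.65150+(-23.142))/0.87063=-25.83238, w=(0.65150−(-23.142))/0.87063=27.32900

0: u=-40.75271 w=39.28570
1: u=37.79384 w=-34.63171
2: u=-9.73938 w=13.13136
3: u=-25.83238 w=27.32900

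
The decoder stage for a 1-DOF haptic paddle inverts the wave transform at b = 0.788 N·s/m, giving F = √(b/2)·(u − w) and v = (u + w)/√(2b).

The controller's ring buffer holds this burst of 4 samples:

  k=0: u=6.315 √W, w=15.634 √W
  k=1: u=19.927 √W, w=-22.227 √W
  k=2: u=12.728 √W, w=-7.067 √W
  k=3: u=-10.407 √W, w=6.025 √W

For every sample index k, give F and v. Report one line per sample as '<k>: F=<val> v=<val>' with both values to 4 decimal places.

0: F=-5.8495 v=17.4838
1: F=26.4598 v=-1.8321
2: F=12.4252 v=4.5094
3: F=-10.3143 v=-3.4906

k=0: u−w=-9.3190, u+w=21.9490; √(b/2)=0.6277, √(2b)=1.2554; F=0.6277×(-9.319)=-5.8495, v=21.9490/1.2554=17.4838
k=1: u−w=42.1540, u+w=-2.3000; √(b/2)=0.6277, √(2b)=1.2554; F=0.6277×42.154=26.4598, v=-2.3000/1.2554=-1.8321
k=2: u−w=19.7950, u+w=5.6610; √(b/2)=0.6277, √(2b)=1.2554; F=0.6277×19.795=12.4252, v=5.6610/1.2554=4.5094
k=3: u−w=-16.4320, u+w=-4.3820; √(b/2)=0.6277, √(2b)=1.2554; F=0.6277×(-16.432)=-10.3143, v=-4.3820/1.2554=-3.4906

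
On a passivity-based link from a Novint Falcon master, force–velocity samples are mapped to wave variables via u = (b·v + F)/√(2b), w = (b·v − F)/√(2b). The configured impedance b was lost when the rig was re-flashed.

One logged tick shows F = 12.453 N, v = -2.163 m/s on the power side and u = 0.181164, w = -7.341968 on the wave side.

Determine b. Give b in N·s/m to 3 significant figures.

u + w = -7.160804;  u + w = √(2b)·v, so √(2b) = -7.160804/(-2.163) = 3.310589.
b = (√(2b))²/2 = 10.960000/2 = 5.480000.
(Check via u − w = 2F/√(2b): u − w = 7.523132, 2F/√(2b) = 7.523133.)

b = 5.48 N·s/m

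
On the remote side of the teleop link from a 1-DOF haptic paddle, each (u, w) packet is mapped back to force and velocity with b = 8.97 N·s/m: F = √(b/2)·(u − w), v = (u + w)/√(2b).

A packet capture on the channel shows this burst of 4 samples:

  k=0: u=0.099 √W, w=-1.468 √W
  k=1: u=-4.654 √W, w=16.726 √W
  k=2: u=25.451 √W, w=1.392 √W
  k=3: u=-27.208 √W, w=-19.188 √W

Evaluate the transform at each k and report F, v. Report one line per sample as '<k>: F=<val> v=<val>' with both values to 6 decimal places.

k=0: u−w=1.567000, u+w=-1.369000; √(b/2)=2.117782, √(2b)=4.235564; F=2.117782×1.567=3.318564, v=-1.369000/4.235564=-0.323216
k=1: u−w=-21.380000, u+w=12.072000; √(b/2)=2.117782, √(2b)=4.235564; F=2.117782×(-21.38)=-45.278176, v=12.072000/4.235564=2.850152
k=2: u−w=24.059000, u+w=26.843000; √(b/2)=2.117782, √(2b)=4.235564; F=2.117782×24.059=50.951714, v=26.843000/4.235564=6.337527
k=3: u−w=-8.020000, u+w=-46.396000; √(b/2)=2.117782, √(2b)=4.235564; F=2.117782×(-8.02)=-16.984611, v=-46.396000/4.235564=-10.953914

0: F=3.318564 v=-0.323216
1: F=-45.278176 v=2.850152
2: F=50.951714 v=6.337527
3: F=-16.984611 v=-10.953914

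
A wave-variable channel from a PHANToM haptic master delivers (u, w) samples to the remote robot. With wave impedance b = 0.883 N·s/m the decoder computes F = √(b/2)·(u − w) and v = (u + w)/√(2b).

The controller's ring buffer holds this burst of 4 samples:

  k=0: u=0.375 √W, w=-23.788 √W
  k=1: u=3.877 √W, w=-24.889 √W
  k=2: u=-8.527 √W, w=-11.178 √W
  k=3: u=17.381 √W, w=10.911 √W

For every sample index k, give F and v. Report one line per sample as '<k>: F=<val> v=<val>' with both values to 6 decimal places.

0: F=16.055218 v=-17.618207
1: F=19.113703 v=-15.811463
2: F=1.761469 v=-14.827949
3: F=4.299022 v=21.289639

k=0: u−w=24.163000, u+w=-23.413000; √(b/2)=0.664455, √(2b)=1.328909; F=0.664455×24.163=16.055218, v=-23.413000/1.328909=-17.618207
k=1: u−w=28.766000, u+w=-21.012000; √(b/2)=0.664455, √(2b)=1.328909; F=0.664455×28.766=19.113703, v=-21.012000/1.328909=-15.811463
k=2: u−w=2.651000, u+w=-19.705000; √(b/2)=0.664455, √(2b)=1.328909; F=0.664455×2.651=1.761469, v=-19.705000/1.328909=-14.827949
k=3: u−w=6.470000, u+w=28.292000; √(b/2)=0.664455, √(2b)=1.328909; F=0.664455×6.47=4.299022, v=28.292000/1.328909=21.289639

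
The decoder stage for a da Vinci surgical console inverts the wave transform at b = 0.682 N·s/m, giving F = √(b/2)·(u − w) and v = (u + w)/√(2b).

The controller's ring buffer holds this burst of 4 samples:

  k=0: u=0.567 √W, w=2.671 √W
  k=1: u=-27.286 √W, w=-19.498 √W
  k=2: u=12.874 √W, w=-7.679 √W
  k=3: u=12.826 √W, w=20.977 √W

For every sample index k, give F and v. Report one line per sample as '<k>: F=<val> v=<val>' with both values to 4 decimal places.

0: F=-1.2286 v=2.7725
1: F=-4.5478 v=-40.0581
2: F=12.0020 v=4.4481
3: F=-4.7598 v=28.9433

k=0: u−w=-2.1040, u+w=3.2380; √(b/2)=0.5840, √(2b)=1.1679; F=0.5840×(-2.104)=-1.2286, v=3.2380/1.1679=2.7725
k=1: u−w=-7.7880, u+w=-46.7840; √(b/2)=0.5840, √(2b)=1.1679; F=0.5840×(-7.788)=-4.5478, v=-46.7840/1.1679=-40.0581
k=2: u−w=20.5530, u+w=5.1950; √(b/2)=0.5840, √(2b)=1.1679; F=0.5840×20.553=12.0020, v=5.1950/1.1679=4.4481
k=3: u−w=-8.1510, u+w=33.8030; √(b/2)=0.5840, √(2b)=1.1679; F=0.5840×(-8.151)=-4.7598, v=33.8030/1.1679=28.9433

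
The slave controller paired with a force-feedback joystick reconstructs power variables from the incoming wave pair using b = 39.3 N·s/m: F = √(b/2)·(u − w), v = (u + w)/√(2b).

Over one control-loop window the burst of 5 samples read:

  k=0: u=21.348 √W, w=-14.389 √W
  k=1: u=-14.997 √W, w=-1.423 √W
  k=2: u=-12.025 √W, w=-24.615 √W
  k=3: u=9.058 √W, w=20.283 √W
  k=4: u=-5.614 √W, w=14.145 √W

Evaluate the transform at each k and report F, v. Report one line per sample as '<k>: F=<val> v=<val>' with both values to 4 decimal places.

0: F=158.4161 v=0.7849
1: F=-60.1713 v=-1.8521
2: F=55.8094 v=-4.1328
3: F=-49.7585 v=3.3095
4: F=-87.5883 v=0.9623

k=0: u−w=35.7370, u+w=6.9590; √(b/2)=4.4328, √(2b)=8.8657; F=4.4328×35.737=158.4161, v=6.9590/8.8657=0.7849
k=1: u−w=-13.5740, u+w=-16.4200; √(b/2)=4.4328, √(2b)=8.8657; F=4.4328×(-13.574)=-60.1713, v=-16.4200/8.8657=-1.8521
k=2: u−w=12.5900, u+w=-36.6400; √(b/2)=4.4328, √(2b)=8.8657; F=4.4328×12.59=55.8094, v=-36.6400/8.8657=-4.1328
k=3: u−w=-11.2250, u+w=29.3410; √(b/2)=4.4328, √(2b)=8.8657; F=4.4328×(-11.225)=-49.7585, v=29.3410/8.8657=3.3095
k=4: u−w=-19.7590, u+w=8.5310; √(b/2)=4.4328, √(2b)=8.8657; F=4.4328×(-19.759)=-87.5883, v=8.5310/8.8657=0.9623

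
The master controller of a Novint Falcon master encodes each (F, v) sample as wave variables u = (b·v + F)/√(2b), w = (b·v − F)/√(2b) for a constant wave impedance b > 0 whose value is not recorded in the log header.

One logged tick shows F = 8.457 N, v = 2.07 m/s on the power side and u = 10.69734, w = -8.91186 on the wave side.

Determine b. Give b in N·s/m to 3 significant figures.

b = 0.372 N·s/m

u + w = 1.7855;  u + w = √(2b)·v, so √(2b) = 1.7855/2.07 = 0.8626.
b = (√(2b))²/2 = 0.7440/2 = 0.3720.
(Check via u − w = 2F/√(2b): u − w = 19.6092, 2F/√(2b) = 19.6093.)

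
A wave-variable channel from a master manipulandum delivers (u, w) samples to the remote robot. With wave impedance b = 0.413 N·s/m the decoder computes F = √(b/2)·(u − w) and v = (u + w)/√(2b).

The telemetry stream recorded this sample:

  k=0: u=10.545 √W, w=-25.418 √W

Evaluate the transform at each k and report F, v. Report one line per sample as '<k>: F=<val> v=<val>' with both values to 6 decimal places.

k=0: u−w=35.963000, u+w=-14.873000; √(b/2)=0.454423, √(2b)=0.908845; F=0.454423×35.963=16.342404, v=-14.873000/0.908845=-16.364719

0: F=16.342404 v=-16.364719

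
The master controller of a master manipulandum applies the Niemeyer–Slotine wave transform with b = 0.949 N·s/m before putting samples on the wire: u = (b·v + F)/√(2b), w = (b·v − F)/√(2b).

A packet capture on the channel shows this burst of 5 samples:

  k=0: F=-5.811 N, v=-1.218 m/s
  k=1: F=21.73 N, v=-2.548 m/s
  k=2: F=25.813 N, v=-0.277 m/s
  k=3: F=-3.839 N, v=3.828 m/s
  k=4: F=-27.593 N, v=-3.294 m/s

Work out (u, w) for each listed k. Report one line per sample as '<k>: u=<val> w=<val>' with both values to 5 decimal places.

0: u=-5.05697 w=3.37896
1: u=14.01774 w=-17.52807
2: u=18.54577 w=-18.92739
3: u=-0.14969 w=5.42345
4: u=-22.29765 w=17.75957

k=0: b·v=0.949×(-1.218)=-1.15588; √(2b)=1.37768; u=(-1.15588+(-5.811))/1.37768=-5.05697, w=(-1.15588−(-5.811))/1.37768=3.37896
k=1: b·v=0.949×(-2.548)=-2.41805; √(2b)=1.37768; u=(-2.41805+21.73)/1.37768=14.01774, w=(-2.41805−21.73)/1.37768=-17.52807
k=2: b·v=0.949×(-0.277)=-0.26287; √(2b)=1.37768; u=(-0.26287+25.813)/1.37768=18.54577, w=(-0.26287−25.813)/1.37768=-18.92739
k=3: b·v=0.949×3.828=3.63277; √(2b)=1.37768; u=(3.63277+(-3.839))/1.37768=-0.14969, w=(3.63277−(-3.839))/1.37768=5.42345
k=4: b·v=0.949×(-3.294)=-3.12601; √(2b)=1.37768; u=(-3.12601+(-27.593))/1.37768=-22.29765, w=(-3.12601−(-27.593))/1.37768=17.75957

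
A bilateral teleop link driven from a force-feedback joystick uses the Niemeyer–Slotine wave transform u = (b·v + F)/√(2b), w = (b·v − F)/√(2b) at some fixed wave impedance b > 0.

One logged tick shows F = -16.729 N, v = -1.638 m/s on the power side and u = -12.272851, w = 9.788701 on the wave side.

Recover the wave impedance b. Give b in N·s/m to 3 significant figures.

b = 1.15 N·s/m

u + w = -2.484150;  u + w = √(2b)·v, so √(2b) = -2.484150/(-1.638) = 1.516575.
b = (√(2b))²/2 = 2.300000/2 = 1.150000.
(Check via u − w = 2F/√(2b): u − w = -22.061552, 2F/√(2b) = -22.061552.)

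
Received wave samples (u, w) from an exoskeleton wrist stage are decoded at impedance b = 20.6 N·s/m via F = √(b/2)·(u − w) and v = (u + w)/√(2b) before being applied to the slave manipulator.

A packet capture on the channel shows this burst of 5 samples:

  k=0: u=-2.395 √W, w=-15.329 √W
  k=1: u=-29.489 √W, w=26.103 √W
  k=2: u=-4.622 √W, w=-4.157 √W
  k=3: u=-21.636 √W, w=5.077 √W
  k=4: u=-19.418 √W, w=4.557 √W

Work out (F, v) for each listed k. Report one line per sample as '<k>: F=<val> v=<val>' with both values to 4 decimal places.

0: F=41.5099 v=-2.7613
1: F=-178.4148 v=-0.5275
2: F=-1.4924 v=-1.3677
3: F=-85.7317 v=-2.5798
4: F=-76.9444 v=-2.3153

k=0: u−w=12.9340, u+w=-17.7240; √(b/2)=3.2094, √(2b)=6.4187; F=3.2094×12.934=41.5099, v=-17.7240/6.4187=-2.7613
k=1: u−w=-55.5920, u+w=-3.3860; √(b/2)=3.2094, √(2b)=6.4187; F=3.2094×(-55.592)=-178.4148, v=-3.3860/6.4187=-0.5275
k=2: u−w=-0.4650, u+w=-8.7790; √(b/2)=3.2094, √(2b)=6.4187; F=3.2094×(-0.465)=-1.4924, v=-8.7790/6.4187=-1.3677
k=3: u−w=-26.7130, u+w=-16.5590; √(b/2)=3.2094, √(2b)=6.4187; F=3.2094×(-26.713)=-85.7317, v=-16.5590/6.4187=-2.5798
k=4: u−w=-23.9750, u+w=-14.8610; √(b/2)=3.2094, √(2b)=6.4187; F=3.2094×(-23.975)=-76.9444, v=-14.8610/6.4187=-2.3153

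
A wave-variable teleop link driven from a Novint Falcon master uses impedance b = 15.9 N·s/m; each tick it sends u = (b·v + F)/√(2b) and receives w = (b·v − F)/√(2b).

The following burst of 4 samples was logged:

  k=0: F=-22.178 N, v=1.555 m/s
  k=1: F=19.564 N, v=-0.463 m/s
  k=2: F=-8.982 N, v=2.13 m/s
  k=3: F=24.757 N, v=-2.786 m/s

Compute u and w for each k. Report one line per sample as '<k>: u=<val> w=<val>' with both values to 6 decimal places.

k=0: b·v=15.9×1.555=24.724500; √(2b)=5.639149; u=(24.724500+(-22.178))/5.639149=0.451575, w=(24.724500−(-22.178))/5.639149=8.317301
k=1: b·v=15.9×(-0.463)=-7.361700; √(2b)=5.639149; u=(-7.361700+19.564)/5.639149=2.163855, w=(-7.361700−19.564)/5.639149=-4.774781
k=2: b·v=15.9×2.13=33.867000; √(2b)=5.639149; u=(33.867000+(-8.982))/5.639149=4.412900, w=(33.867000−(-8.982))/5.639149=7.598487
k=3: b·v=15.9×(-2.786)=-44.297400; √(2b)=5.639149; u=(-44.297400+24.757)/5.639149=-3.465133, w=(-44.297400−24.757)/5.639149=-12.245536

0: u=0.451575 w=8.317301
1: u=2.163855 w=-4.774781
2: u=4.412900 w=7.598487
3: u=-3.465133 w=-12.245536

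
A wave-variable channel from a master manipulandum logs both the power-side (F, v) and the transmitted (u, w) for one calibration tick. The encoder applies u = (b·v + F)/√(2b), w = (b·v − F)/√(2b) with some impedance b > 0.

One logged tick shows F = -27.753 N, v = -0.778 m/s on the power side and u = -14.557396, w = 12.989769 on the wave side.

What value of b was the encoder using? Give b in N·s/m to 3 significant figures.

b = 2.03 N·s/m

u + w = -1.567627;  u + w = √(2b)·v, so √(2b) = -1.567627/(-0.778) = 2.014945.
b = (√(2b))²/2 = 4.060002/2 = 2.030001.
(Check via u − w = 2F/√(2b): u − w = -27.547165, 2F/√(2b) = -27.547158.)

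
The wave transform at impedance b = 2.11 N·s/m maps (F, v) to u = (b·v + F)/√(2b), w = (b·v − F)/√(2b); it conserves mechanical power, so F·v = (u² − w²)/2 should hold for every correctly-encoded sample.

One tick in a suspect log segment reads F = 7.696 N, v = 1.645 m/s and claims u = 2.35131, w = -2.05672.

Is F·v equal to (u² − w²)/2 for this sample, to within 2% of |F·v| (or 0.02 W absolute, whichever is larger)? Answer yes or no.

no

F·v = 7.696×1.645 = 12.6599 W.
(u² − w²)/2 = (5.5287 − 4.2301)/2 = 0.6493 W.
|Δ| = 12.0106;  2% of max(1, |F·v|) = 0.2532.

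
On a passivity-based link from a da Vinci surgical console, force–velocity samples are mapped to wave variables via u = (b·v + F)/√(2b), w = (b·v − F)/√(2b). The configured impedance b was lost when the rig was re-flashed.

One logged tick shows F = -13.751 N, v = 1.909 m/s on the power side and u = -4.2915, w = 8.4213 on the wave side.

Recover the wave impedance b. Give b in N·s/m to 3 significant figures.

u + w = 4.12980;  u + w = √(2b)·v, so √(2b) = 4.12980/1.909 = 2.16333.
b = (√(2b))²/2 = 4.68000/2 = 2.34000.
(Check via u − w = 2F/√(2b): u − w = -12.71280, 2F/√(2b) = -12.71280.)

b = 2.34 N·s/m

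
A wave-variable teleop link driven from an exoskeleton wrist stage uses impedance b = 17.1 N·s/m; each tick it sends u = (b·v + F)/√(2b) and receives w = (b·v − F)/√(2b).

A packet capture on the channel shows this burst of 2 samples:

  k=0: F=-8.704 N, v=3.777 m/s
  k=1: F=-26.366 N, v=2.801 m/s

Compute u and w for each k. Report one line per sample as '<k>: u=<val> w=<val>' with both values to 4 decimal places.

0: u=9.5557 w=12.5324
1: u=3.6817 w=12.6987

k=0: b·v=17.1×3.777=64.5867; √(2b)=5.8481; u=(64.5867+(-8.704))/5.8481=9.5557, w=(64.5867−(-8.704))/5.8481=12.5324
k=1: b·v=17.1×2.801=47.8971; √(2b)=5.8481; u=(47.8971+(-26.366))/5.8481=3.6817, w=(47.8971−(-26.366))/5.8481=12.6987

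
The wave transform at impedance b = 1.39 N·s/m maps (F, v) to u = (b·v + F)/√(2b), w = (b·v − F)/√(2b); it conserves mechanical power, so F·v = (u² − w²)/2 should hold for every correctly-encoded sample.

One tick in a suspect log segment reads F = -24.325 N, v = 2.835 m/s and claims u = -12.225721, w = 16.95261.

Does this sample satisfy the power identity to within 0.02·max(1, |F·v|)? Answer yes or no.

yes

F·v = (-24.325)×2.835 = -68.961375 W.
(u² − w²)/2 = (149.468254 − 287.390986)/2 = -68.961366 W.
|Δ| = 0.000009;  2% of max(1, |F·v|) = 1.379228.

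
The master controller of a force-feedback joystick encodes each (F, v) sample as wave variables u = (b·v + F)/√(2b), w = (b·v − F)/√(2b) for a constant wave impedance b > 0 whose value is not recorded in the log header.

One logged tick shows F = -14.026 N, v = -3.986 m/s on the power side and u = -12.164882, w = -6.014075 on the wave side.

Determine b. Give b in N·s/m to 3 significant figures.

u + w = -18.178957;  u + w = √(2b)·v, so √(2b) = -18.178957/(-3.986) = 4.560702.
b = (√(2b))²/2 = 20.800000/2 = 10.400000.
(Check via u − w = 2F/√(2b): u − w = -6.150807, 2F/√(2b) = -6.150808.)

b = 10.4 N·s/m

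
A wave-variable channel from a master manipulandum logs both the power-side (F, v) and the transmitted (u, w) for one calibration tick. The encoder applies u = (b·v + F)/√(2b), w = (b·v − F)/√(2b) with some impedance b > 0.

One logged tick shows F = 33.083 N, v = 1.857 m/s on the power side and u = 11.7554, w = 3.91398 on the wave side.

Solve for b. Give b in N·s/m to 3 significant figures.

u + w = 15.66938;  u + w = √(2b)·v, so √(2b) = 15.66938/1.857 = 8.43801.
b = (√(2b))²/2 = 71.19997/2 = 35.59999.
(Check via u − w = 2F/√(2b): u − w = 7.84142, 2F/√(2b) = 7.84142.)

b = 35.6 N·s/m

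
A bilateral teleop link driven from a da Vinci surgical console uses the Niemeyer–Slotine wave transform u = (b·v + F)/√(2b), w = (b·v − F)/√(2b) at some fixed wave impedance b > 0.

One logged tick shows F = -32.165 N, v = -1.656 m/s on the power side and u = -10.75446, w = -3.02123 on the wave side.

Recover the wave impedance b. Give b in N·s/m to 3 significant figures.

b = 34.6 N·s/m

u + w = -13.77569;  u + w = √(2b)·v, so √(2b) = -13.77569/(-1.656) = 8.31865.
b = (√(2b))²/2 = 69.19999/2 = 34.60000.
(Check via u − w = 2F/√(2b): u − w = -7.73323, 2F/√(2b) = -7.73322.)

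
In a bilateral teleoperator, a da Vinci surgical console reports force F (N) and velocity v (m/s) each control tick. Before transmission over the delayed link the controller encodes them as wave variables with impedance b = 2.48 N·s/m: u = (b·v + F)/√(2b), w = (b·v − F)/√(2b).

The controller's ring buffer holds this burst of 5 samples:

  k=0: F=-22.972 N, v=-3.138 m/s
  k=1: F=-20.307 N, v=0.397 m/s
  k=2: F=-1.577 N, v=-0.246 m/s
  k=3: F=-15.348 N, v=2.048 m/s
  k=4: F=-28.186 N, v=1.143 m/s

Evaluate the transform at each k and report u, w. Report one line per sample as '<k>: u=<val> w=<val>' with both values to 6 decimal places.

0: u=-13.809061 w=6.820404
1: u=-8.676032 w=9.560193
2: u=-0.982028 w=0.434160
3: u=-4.610899 w=9.172012
4: u=-11.383097 w=13.928679

k=0: b·v=2.48×(-3.138)=-7.782240; √(2b)=2.227106; u=(-7.782240+(-22.972))/2.227106=-13.809061, w=(-7.782240−(-22.972))/2.227106=6.820404
k=1: b·v=2.48×0.397=0.984560; √(2b)=2.227106; u=(0.984560+(-20.307))/2.227106=-8.676032, w=(0.984560−(-20.307))/2.227106=9.560193
k=2: b·v=2.48×(-0.246)=-0.610080; √(2b)=2.227106; u=(-0.610080+(-1.577))/2.227106=-0.982028, w=(-0.610080−(-1.577))/2.227106=0.434160
k=3: b·v=2.48×2.048=5.079040; √(2b)=2.227106; u=(5.079040+(-15.348))/2.227106=-4.610899, w=(5.079040−(-15.348))/2.227106=9.172012
k=4: b·v=2.48×1.143=2.834640; √(2b)=2.227106; u=(2.834640+(-28.186))/2.227106=-11.383097, w=(2.834640−(-28.186))/2.227106=13.928679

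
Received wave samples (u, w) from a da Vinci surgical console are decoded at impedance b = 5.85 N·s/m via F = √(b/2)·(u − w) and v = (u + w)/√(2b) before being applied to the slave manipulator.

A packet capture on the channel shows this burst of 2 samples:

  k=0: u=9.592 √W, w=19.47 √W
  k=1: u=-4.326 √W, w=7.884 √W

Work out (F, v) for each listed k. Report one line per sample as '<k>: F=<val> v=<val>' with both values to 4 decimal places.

0: F=-16.8940 v=8.4964
1: F=-20.8823 v=1.0402

k=0: u−w=-9.8780, u+w=29.0620; √(b/2)=1.7103, √(2b)=3.4205; F=1.7103×(-9.878)=-16.8940, v=29.0620/3.4205=8.4964
k=1: u−w=-12.2100, u+w=3.5580; √(b/2)=1.7103, √(2b)=3.4205; F=1.7103×(-12.21)=-20.8823, v=3.5580/3.4205=1.0402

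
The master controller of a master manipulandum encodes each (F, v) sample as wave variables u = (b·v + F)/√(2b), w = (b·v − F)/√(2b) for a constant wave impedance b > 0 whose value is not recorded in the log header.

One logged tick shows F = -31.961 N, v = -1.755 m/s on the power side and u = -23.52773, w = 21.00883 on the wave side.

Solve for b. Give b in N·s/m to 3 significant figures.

b = 1.03 N·s/m

u + w = -2.51890;  u + w = √(2b)·v, so √(2b) = -2.51890/(-1.755) = 1.43527.
b = (√(2b))²/2 = 2.06000/2 = 1.03000.
(Check via u − w = 2F/√(2b): u − w = -44.53656, 2F/√(2b) = -44.53655.)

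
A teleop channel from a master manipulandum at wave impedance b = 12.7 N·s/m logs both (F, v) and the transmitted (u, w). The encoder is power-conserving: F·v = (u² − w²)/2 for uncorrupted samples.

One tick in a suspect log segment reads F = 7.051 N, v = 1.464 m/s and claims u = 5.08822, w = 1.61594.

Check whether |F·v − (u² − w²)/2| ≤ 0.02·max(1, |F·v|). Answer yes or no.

F·v = 7.051×1.464 = 10.32266 W.
(u² − w²)/2 = (25.88998 − 2.61126)/2 = 11.63936 W.
|Δ| = 1.31670;  2% of max(1, |F·v|) = 0.20645.

no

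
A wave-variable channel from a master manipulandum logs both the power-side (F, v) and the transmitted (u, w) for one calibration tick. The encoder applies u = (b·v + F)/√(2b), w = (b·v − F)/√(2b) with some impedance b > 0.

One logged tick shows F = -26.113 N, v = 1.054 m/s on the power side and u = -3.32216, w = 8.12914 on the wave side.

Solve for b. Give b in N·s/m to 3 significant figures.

u + w = 4.8070;  u + w = √(2b)·v, so √(2b) = 4.8070/1.054 = 4.5607.
b = (√(2b))²/2 = 20.8000/2 = 10.4000.
(Check via u − w = 2F/√(2b): u − w = -11.4513, 2F/√(2b) = -11.4513.)

b = 10.4 N·s/m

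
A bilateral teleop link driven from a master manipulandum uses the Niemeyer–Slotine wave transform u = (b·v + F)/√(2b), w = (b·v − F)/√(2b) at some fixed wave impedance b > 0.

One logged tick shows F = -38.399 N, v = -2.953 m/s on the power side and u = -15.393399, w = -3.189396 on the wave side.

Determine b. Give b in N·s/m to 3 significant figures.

u + w = -18.582795;  u + w = √(2b)·v, so √(2b) = -18.582795/(-2.953) = 6.292853.
b = (√(2b))²/2 = 39.599999/2 = 19.800000.
(Check via u − w = 2F/√(2b): u − w = -12.204003, 2F/√(2b) = -12.204003.)

b = 19.8 N·s/m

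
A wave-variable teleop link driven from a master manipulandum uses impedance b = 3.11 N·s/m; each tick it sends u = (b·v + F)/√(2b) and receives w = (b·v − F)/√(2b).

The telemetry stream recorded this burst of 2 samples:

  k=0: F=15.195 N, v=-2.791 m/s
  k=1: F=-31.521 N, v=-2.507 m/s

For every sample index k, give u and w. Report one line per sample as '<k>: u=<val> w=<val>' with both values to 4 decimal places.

0: u=2.6123 w=-9.5730
1: u=-15.7650 w=9.5125

k=0: b·v=3.11×(-2.791)=-8.6800; √(2b)=2.4940; u=(-8.6800+15.195)/2.4940=2.6123, w=(-8.6800−15.195)/2.4940=-9.5730
k=1: b·v=3.11×(-2.507)=-7.7968; √(2b)=2.4940; u=(-7.7968+(-31.521))/2.4940=-15.7650, w=(-7.7968−(-31.521))/2.4940=9.5125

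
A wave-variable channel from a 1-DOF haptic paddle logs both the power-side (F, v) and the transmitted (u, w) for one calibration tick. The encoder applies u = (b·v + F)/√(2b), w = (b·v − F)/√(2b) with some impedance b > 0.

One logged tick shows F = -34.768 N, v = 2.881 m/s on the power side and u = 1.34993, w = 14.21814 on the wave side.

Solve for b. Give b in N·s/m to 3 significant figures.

u + w = 15.56807;  u + w = √(2b)·v, so √(2b) = 15.56807/2.881 = 5.40370.
b = (√(2b))²/2 = 29.20001/2 = 14.60001.
(Check via u − w = 2F/√(2b): u − w = -12.86821, 2F/√(2b) = -12.86821.)

b = 14.6 N·s/m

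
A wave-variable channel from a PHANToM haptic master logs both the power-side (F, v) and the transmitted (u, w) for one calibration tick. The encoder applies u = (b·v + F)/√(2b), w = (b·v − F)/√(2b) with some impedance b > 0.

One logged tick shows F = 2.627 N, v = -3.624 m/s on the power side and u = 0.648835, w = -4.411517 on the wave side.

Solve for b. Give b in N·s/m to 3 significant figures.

b = 0.539 N·s/m

u + w = -3.762682;  u + w = √(2b)·v, so √(2b) = -3.762682/(-3.624) = 1.038268.
b = (√(2b))²/2 = 1.078000/2 = 0.539000.
(Check via u − w = 2F/√(2b): u − w = 5.060352, 2F/√(2b) = 5.060352.)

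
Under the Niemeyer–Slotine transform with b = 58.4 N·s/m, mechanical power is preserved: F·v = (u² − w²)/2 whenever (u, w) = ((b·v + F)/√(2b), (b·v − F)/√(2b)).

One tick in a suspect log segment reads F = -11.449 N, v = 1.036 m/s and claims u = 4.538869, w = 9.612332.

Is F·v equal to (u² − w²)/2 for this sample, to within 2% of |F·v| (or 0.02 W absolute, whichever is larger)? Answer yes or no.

F·v = (-11.449)×1.036 = -11.861164 W.
(u² − w²)/2 = (20.601332 − 92.396926)/2 = -35.897797 W.
|Δ| = 24.036633;  2% of max(1, |F·v|) = 0.237223.

no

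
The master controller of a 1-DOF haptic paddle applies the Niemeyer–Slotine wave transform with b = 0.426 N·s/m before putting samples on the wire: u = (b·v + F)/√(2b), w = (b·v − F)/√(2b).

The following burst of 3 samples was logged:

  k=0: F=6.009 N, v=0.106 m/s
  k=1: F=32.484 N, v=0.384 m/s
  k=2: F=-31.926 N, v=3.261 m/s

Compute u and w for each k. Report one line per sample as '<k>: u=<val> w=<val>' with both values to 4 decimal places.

0: u=6.5589 w=-6.4611
1: u=35.3697 w=-35.0152
2: u=-33.0829 w=36.0930

k=0: b·v=0.426×0.106=0.0452; √(2b)=0.9230; u=(0.0452+6.009)/0.9230=6.5589, w=(0.0452−6.009)/0.9230=-6.4611
k=1: b·v=0.426×0.384=0.1636; √(2b)=0.9230; u=(0.1636+32.484)/0.9230=35.3697, w=(0.1636−32.484)/0.9230=-35.0152
k=2: b·v=0.426×3.261=1.3892; √(2b)=0.9230; u=(1.3892+(-31.926))/0.9230=-33.0829, w=(1.3892−(-31.926))/0.9230=36.0930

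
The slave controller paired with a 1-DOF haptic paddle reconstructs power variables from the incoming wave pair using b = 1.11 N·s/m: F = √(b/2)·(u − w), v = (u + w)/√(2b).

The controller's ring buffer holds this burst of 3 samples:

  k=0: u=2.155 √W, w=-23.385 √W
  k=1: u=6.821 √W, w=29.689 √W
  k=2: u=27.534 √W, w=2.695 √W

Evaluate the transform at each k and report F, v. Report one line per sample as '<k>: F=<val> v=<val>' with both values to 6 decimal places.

k=0: u−w=25.540000, u+w=-21.230000; √(b/2)=0.744983, √(2b)=1.489966; F=0.744983×25.54=19.026871, v=-21.230000/1.489966=-14.248643
k=1: u−w=-22.868000, u+w=36.510000; √(b/2)=0.744983, √(2b)=1.489966; F=0.744983×(-22.868)=-17.036276, v=36.510000/1.489966=24.503908
k=2: u−w=24.839000, u+w=30.229000; √(b/2)=0.744983, √(2b)=1.489966; F=0.744983×24.839=18.504638, v=30.229000/1.489966=20.288376

0: F=19.026871 v=-14.248643
1: F=-17.036276 v=24.503908
2: F=18.504638 v=20.288376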